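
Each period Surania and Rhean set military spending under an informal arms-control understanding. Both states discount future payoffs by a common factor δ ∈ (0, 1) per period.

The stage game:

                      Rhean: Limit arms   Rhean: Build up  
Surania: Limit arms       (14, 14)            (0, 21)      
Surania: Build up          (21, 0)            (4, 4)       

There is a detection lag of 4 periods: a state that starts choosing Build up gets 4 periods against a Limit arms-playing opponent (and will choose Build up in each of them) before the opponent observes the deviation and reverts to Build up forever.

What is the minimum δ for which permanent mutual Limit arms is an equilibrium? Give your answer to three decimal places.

0.801

The best deviation is to choose Build up for all 4 undetected periods, earning 21 each, then 4 forever once detected.
Deviation value: 21(1−δ^4)/(1−δ) + 4δ^4/(1−δ); cooperation value: 14/(1−δ).
IC: 14 ≥ 21(1−δ^4) + 4δ^4 = 21 − 17δ^4.
So δ^4 ≥ 7/17, giving δ ≥ (7/17)^(1/4) ≈ 0.801.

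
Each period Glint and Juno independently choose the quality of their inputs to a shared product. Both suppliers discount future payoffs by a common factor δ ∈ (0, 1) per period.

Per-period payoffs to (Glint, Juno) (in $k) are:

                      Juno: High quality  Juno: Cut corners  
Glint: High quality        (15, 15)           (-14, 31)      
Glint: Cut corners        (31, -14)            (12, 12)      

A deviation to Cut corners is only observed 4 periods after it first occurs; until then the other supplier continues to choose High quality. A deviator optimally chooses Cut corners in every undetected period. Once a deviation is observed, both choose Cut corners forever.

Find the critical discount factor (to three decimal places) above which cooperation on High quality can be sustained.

0.958

Deviating for the 4 undetected periods gains 31−15 = 16 per period over cooperation, then loses 15−12 = 3 per period forever once punishment starts.
Gain: 16(1 + δ + … + δ^3); loss: 3·δ^4/(1−δ).
No profitable deviation ⇔ 16(1−δ^4) ≤ 3·δ^4, i.e. δ^4 ≥ 16/(16+3) = 16/19.
Hence δ ≥ (16/19)^(1/4) ≈ 0.958.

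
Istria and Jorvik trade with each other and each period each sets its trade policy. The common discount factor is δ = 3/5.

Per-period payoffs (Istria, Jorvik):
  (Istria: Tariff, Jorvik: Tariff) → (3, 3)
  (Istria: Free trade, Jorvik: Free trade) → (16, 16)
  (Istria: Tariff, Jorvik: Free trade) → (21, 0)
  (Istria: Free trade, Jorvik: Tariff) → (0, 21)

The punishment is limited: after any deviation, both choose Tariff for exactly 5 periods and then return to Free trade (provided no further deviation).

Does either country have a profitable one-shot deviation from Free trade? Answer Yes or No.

No

A one-shot deviation gives 21 now, then 3 for 5 periods, then back to 16.
Gain from deviating: (21−16) today; loss: (16−3) in each of the next 5 periods.
No-deviation condition: (16−3)(δ+…+δ^5) ≥ 21−16, i.e. δ+…+δ^5 ≥ 5/13.
At δ = 3/5: δ+…+δ^5 = 1.3834 ≥ 0.3846.
So cooperation is sustainable.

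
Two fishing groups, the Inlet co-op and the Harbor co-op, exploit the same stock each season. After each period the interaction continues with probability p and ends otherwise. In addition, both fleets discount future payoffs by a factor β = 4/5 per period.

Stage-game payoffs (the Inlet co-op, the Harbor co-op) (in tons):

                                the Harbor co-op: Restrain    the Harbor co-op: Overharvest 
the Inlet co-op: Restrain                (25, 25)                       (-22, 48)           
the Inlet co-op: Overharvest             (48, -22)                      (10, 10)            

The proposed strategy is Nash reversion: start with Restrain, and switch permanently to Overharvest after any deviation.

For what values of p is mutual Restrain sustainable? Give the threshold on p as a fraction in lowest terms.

115/152

Expected continuation weight on next period's payoff is β·p = 4/5·p, which plays the role of the discount factor.
Cooperation requires 4/5·p ≥ (48−25)/(48−10) = 23/38, hence p ≥ 115/152.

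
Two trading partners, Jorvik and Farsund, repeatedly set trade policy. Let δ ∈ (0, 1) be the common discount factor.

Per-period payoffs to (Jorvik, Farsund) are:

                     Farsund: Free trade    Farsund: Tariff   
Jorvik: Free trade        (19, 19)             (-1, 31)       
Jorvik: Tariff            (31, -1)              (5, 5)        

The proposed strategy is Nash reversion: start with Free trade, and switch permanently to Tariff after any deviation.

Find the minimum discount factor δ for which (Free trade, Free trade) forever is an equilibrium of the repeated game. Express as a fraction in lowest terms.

One-period gain from deviating is 31 − 19 = 12. The loss is 19 − 5 = 14 in every subsequent period, with present value 14·δ/(1−δ).
Deviation is unprofitable when 14·δ/(1−δ) ≥ 12, i.e. δ/(1−δ) ≥ 6/7.
Equivalently δ ≥ 12/(12+14) = 6/13.

6/13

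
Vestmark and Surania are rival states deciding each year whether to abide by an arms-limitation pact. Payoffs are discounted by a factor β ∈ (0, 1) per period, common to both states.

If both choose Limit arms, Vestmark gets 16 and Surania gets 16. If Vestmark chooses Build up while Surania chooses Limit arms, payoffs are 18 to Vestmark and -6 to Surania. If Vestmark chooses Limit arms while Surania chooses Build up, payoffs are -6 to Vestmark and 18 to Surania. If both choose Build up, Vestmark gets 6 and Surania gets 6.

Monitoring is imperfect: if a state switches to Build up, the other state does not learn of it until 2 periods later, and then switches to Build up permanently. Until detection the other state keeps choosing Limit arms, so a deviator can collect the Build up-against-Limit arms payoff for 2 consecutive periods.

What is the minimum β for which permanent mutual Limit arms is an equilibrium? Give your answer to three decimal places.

0.408

Deviating for the 2 undetected periods gains 18−16 = 2 per period over cooperation, then loses 16−6 = 10 per period forever once punishment starts.
Gain: 2(1 + β + … + β^1); loss: 10·β^2/(1−β).
No profitable deviation ⇔ 2(1−β^2) ≤ 10·β^2, i.e. β^2 ≥ 2/(2+10) = 1/6.
Hence β ≥ (1/6)^(1/2) ≈ 0.408.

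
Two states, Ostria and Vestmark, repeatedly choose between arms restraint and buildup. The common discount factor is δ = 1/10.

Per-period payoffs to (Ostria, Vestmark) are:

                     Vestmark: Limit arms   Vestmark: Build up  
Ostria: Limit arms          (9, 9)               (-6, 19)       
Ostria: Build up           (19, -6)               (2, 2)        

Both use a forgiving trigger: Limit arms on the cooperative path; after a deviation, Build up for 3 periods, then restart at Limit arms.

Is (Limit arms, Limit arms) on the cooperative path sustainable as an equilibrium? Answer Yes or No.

No

A one-shot deviation gives 19 now, then 2 for 3 periods, then back to 9.
Gain from deviating: (19−9) today; loss: (9−2) in each of the next 3 periods.
No-deviation condition: (9−2)(δ+…+δ^3) ≥ 19−9, i.e. δ+…+δ^3 ≥ 10/7.
At δ = 1/10: δ+…+δ^3 = 0.1110 < 1.4286.
So cooperation is not sustainable.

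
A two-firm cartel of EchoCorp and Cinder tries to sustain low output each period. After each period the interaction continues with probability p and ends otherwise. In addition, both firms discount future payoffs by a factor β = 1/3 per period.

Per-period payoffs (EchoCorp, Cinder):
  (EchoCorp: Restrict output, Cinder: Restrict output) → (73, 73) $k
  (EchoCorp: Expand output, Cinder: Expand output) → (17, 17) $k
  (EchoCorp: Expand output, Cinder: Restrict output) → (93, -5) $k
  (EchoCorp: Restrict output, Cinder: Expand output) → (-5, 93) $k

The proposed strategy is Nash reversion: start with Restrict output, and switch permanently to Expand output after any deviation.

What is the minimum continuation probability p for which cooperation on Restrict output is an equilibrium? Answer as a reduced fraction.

15/19

Expected continuation weight on next period's payoff is β·p = 1/3·p, which plays the role of the discount factor.
Cooperation requires 1/3·p ≥ (93−73)/(93−17) = 5/19, hence p ≥ 15/19.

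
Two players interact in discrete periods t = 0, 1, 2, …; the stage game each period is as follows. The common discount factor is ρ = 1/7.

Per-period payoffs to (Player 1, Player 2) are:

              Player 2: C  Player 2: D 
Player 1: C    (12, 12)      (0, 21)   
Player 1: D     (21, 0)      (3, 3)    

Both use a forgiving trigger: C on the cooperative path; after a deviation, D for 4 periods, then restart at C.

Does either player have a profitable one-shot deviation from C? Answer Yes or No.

A one-shot deviation gives 21 now, then 3 for 4 periods, then back to 12.
Gain from deviating: (21−12) today; loss: (12−3) in each of the next 4 periods.
No-deviation condition: (12−3)(ρ+…+ρ^4) ≥ 21−12, i.e. ρ+…+ρ^4 ≥ 1.
At ρ = 1/7: ρ+…+ρ^4 = 0.1666 < 1.0000.
So cooperation is not sustainable.

Yes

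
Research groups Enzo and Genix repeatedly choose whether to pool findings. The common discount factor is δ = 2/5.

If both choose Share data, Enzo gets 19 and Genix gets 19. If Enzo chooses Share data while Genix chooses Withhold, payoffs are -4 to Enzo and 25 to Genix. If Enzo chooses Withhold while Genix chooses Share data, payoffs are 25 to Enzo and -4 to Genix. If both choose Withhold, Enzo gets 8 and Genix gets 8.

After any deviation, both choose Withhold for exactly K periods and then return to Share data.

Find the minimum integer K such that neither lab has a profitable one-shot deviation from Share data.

Need Σ_{k=1}^{K} δ^k ≥ (25−19)/(19−8) = 0.5455 at δ = 2/5.
At K = 1 the sum is 0.4000 < 0.5455; at K = 2 it is 0.5600 ≥ 0.5455.
So the minimum punishment length is K = 2.

2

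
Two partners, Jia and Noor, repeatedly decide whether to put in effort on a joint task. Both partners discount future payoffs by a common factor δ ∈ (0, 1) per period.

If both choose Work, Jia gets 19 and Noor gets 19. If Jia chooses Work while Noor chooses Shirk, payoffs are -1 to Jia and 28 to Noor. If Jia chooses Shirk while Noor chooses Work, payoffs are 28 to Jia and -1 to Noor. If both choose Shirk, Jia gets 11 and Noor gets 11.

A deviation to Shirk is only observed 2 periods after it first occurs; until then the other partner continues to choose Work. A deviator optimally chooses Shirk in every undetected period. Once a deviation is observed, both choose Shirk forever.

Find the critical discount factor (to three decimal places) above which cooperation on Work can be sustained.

0.728

Deviating for the 2 undetected periods gains 28−19 = 9 per period over cooperation, then loses 19−11 = 8 per period forever once punishment starts.
Gain: 9(1 + δ + … + δ^1); loss: 8·δ^2/(1−δ).
No profitable deviation ⇔ 9(1−δ^2) ≤ 8·δ^2, i.e. δ^2 ≥ 9/(9+8) = 9/17.
Hence δ ≥ (9/17)^(1/2) ≈ 0.728.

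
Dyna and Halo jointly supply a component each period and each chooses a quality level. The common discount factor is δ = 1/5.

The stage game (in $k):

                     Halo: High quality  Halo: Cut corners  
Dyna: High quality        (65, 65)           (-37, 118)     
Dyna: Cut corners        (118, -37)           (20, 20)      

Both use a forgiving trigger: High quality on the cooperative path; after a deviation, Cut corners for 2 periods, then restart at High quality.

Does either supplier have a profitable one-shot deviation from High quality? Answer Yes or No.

A one-shot deviation gives 118 now, then 20 for 2 periods, then back to 65.
Gain from deviating: (118−65) today; loss: (65−20) in each of the next 2 periods.
No-deviation condition: (65−20)(δ+…+δ^2) ≥ 118−65, i.e. δ+…+δ^2 ≥ 53/45.
At δ = 1/5: δ+…+δ^2 = 0.2400 < 1.1778.
So cooperation is not sustainable.

Yes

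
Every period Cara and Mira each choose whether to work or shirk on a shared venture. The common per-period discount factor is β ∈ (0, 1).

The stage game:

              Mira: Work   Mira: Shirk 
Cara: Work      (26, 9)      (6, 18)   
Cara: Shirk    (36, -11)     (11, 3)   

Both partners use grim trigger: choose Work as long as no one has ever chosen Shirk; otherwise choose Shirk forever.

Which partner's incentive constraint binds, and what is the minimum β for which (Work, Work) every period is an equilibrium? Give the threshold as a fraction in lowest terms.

Mira; β ≥ 3/5

Cara's threshold: (36−26)/(36−11) = 2/5.
Mira's threshold: (18−9)/(18−3) = 3/5.
2/5 < 3/5, so Mira binds and β* = 3/5.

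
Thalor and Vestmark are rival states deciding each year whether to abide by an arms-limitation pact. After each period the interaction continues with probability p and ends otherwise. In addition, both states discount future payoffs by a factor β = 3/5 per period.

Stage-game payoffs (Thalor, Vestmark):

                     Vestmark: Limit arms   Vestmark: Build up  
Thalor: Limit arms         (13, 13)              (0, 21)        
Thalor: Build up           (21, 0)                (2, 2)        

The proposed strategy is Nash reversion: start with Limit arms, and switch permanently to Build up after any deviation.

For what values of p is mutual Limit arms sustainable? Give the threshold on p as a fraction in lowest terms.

40/57

With continuation probability p and discount β, the effective per-period discount factor is βp.
Grim-trigger IC: βp ≥ (21−13)/(21−2) = 8/19.
So p ≥ (8/19)/(3/5) = 40/57.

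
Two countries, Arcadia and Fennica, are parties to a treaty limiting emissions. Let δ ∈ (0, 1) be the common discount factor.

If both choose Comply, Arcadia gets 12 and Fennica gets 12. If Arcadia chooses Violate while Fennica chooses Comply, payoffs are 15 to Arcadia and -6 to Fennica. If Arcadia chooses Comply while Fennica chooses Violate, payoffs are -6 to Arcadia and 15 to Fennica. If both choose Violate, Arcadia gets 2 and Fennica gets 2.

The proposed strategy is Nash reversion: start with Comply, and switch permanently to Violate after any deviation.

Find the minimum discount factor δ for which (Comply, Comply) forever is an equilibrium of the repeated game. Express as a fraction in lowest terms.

12/(1−δ) ≥ 15 + 2δ/(1−δ)
12 ≥ 15 − 13δ
δ ≥ 3/13.

3/13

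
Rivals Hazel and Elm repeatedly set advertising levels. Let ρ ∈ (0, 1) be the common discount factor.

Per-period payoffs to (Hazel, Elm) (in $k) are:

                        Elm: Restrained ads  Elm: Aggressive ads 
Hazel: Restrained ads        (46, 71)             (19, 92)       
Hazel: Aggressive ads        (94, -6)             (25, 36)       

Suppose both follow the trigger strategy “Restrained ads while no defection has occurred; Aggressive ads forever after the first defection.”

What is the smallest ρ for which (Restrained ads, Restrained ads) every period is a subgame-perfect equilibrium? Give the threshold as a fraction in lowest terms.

For Hazel: deviation gain 94−46 = 48, per-period punishment loss 46−25 = 21. IC gives ρ ≥ 48/69 = 16/23.
For Elm: gain 21, loss 35 per period, so ρ ≥ 21/56 = 3/8.
The tighter constraint is Hazel's, so cooperation needs ρ ≥ 16/23.

16/23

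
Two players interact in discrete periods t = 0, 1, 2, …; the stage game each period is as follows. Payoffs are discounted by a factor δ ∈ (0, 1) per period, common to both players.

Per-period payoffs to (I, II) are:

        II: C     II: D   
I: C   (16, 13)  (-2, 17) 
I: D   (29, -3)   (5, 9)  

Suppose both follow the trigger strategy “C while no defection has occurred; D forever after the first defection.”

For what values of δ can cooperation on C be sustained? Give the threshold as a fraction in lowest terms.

I's threshold: (29−16)/(29−5) = 13/24.
II's threshold: (17−13)/(17−9) = 1/2.
13/24 > 1/2, so I binds and δ* = 13/24.

13/24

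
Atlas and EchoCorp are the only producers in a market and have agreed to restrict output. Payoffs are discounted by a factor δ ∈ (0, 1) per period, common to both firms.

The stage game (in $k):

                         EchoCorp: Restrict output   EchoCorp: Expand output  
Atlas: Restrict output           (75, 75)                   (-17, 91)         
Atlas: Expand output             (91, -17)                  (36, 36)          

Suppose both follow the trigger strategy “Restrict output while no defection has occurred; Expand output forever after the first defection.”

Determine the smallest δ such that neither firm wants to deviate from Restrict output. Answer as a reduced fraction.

One-period gain from deviating is 91 − 75 = 16. The loss is 75 − 36 = 39 in every subsequent period, with present value 39·δ/(1−δ).
Deviation is unprofitable when 39·δ/(1−δ) ≥ 16, i.e. δ/(1−δ) ≥ 16/39.
Equivalently δ ≥ 16/(16+39) = 16/55.

16/55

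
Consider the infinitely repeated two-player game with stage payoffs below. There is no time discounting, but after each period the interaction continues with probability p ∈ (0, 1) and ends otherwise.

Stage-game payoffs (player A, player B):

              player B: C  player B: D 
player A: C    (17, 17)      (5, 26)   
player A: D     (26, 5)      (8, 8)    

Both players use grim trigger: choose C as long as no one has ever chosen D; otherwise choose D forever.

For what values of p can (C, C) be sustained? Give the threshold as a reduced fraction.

Expected cooperation value is 17 + p·17 + p²·17 + … = 17/(1−p); deviation gives 26 + p·8/(1−p).
17 ≥ 26(1−p) + 8p ⇒ 18p ≥ 9 ⇒ p ≥ 9/18 = 1/2.

1/2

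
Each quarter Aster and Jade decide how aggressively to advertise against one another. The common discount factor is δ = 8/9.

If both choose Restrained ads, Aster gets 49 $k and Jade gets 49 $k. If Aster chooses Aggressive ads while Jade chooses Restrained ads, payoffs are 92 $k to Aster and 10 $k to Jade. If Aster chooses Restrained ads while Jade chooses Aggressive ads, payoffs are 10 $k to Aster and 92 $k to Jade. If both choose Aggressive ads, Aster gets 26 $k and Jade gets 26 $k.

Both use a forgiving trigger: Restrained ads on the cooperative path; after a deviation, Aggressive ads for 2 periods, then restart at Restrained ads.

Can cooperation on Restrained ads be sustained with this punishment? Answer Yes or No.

No

A one-shot deviation gives 92 now, then 26 for 2 periods, then back to 49.
Gain from deviating: (92−49) today; loss: (49−26) in each of the next 2 periods.
No-deviation condition: (49−26)(δ+…+δ^2) ≥ 92−49, i.e. δ+…+δ^2 ≥ 43/23.
At δ = 8/9: δ+…+δ^2 = 1.6790 < 1.8696.
So cooperation is not sustainable.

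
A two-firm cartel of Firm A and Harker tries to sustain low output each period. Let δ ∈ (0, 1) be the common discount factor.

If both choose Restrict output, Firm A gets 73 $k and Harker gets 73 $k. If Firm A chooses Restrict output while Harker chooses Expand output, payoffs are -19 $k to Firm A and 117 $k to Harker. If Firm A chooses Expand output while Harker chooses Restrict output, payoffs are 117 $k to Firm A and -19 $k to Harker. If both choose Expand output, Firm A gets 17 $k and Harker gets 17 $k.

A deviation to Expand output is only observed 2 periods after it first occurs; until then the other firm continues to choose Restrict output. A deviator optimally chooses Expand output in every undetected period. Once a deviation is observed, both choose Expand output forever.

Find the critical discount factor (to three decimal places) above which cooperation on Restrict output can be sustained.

A deviator earns 117 for 2 periods, then 17 forever; cooperating earns 73 forever. Multiplying the IC by (1−δ):
73 ≥ 117(1−δ^2) + 17δ^2, so 100·δ^2 ≥ 44 and δ^2 ≥ 11/25.
δ ≥ (11/25)^(1/2) ≈ 0.663.

0.663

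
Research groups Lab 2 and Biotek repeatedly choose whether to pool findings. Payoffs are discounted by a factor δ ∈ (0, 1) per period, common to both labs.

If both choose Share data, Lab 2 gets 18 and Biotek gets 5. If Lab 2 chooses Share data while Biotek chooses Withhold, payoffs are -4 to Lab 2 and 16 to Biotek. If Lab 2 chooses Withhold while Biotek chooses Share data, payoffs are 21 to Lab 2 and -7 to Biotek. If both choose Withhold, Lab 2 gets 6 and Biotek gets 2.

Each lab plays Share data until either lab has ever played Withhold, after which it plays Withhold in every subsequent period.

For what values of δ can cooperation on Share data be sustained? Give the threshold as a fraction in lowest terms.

11/14

Lab 2: cooperation gives 18 each period; deviation gives 21 once then 6 forever.
  18/(1−δ) ≥ 21 + 6δ/(1−δ) ⇒ δ ≥ 3/15 = 1/5.
Biotek: cooperation gives 5 each period; deviation gives 16 once then 2 forever.
  δ ≥ 11/14.
Both must hold, so the binding constraint is Biotek's: δ ≥ 11/14.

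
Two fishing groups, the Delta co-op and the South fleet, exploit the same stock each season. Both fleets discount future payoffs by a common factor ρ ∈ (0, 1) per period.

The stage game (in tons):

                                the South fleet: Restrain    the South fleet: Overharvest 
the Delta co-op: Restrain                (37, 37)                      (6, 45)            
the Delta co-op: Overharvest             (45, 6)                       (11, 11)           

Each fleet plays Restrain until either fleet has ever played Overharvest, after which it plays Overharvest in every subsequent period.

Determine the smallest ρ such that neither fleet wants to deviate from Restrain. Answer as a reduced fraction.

4/17

Cooperation forever yields 37 each period: 37/(1−ρ).
Deviating yields 45 once, then 11 forever: 45 + 11ρ/(1−ρ).
No profitable deviation requires 37/(1−ρ) ≥ 45 + 11ρ/(1−ρ).
Multiplying by (1−ρ): 37 ≥ 45(1−ρ) + 11ρ = 45 − 34ρ.
So 34ρ ≥ 8, i.e. ρ ≥ 8/34 = 4/17.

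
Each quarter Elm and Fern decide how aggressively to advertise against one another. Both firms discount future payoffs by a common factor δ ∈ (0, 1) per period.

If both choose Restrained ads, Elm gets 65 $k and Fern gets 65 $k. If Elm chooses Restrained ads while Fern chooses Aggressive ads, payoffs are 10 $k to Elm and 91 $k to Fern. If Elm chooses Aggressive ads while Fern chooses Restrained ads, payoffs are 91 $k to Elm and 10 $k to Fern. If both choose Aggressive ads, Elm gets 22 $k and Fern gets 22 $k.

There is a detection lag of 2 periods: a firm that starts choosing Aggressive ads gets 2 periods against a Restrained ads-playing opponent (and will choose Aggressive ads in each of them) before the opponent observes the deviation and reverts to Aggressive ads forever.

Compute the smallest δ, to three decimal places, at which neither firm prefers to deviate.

The best deviation is to choose Aggressive ads for all 2 undetected periods, earning 91 each, then 22 forever once detected.
Deviation value: 91(1−δ^2)/(1−δ) + 22δ^2/(1−δ); cooperation value: 65/(1−δ).
IC: 65 ≥ 91(1−δ^2) + 22δ^2 = 91 − 69δ^2.
So δ^2 ≥ 26/69, giving δ ≥ (26/69)^(1/2) ≈ 0.614.

0.614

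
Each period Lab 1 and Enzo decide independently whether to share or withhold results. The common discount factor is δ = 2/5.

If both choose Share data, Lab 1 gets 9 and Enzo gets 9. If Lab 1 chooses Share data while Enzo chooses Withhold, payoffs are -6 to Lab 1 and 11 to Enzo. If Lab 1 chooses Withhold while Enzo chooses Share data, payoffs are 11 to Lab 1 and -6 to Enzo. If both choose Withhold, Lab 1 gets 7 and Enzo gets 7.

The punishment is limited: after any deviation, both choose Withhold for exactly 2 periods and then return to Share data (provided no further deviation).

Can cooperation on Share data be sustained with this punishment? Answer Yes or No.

A one-shot deviation gives 11 now, then 7 for 2 periods, then back to 9.
Gain from deviating: (11−9) today; loss: (9−7) in each of the next 2 periods.
No-deviation condition: (9−7)(δ+…+δ^2) ≥ 11−9, i.e. δ+…+δ^2 ≥ 1.
At δ = 2/5: δ+…+δ^2 = 0.5600 < 1.0000.
So cooperation is not sustainable.

No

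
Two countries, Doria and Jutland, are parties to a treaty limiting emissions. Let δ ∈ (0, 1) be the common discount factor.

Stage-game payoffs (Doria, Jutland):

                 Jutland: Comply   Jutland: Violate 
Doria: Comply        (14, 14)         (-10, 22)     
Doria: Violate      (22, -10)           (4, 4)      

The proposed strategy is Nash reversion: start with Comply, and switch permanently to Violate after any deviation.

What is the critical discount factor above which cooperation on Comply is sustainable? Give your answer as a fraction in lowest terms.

14/(1−δ) ≥ 22 + 4δ/(1−δ)
14 ≥ 22 − 18δ
δ ≥ 8/18 = 4/9.

4/9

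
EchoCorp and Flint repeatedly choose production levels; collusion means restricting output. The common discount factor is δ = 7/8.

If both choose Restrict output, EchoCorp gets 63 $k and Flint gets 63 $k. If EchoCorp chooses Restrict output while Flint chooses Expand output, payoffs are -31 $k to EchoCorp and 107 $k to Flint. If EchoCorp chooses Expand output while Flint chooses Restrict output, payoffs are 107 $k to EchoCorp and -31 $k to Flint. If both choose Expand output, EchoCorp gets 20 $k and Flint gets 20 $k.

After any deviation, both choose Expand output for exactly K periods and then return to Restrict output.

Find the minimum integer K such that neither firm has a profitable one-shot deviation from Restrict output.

2

Need Σ_{k=1}^{K} δ^k ≥ (107−63)/(63−20) = 1.0233 at δ = 7/8.
At K = 1 the sum is 0.8750 < 1.0233; at K = 2 it is 1.6406 ≥ 1.0233.
So the minimum punishment length is K = 2.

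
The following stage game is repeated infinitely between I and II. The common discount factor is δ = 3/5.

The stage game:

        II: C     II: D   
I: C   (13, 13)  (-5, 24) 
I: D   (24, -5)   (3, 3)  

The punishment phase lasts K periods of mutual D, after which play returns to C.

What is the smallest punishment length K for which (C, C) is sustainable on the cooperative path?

3

Need Σ_{k=1}^{K} δ^k ≥ (24−13)/(13−3) = 1.1000 at δ = 3/5.
At K = 2 the sum is 0.9600 < 1.1000; at K = 3 it is 1.1760 ≥ 1.1000.
So the minimum punishment length is K = 3.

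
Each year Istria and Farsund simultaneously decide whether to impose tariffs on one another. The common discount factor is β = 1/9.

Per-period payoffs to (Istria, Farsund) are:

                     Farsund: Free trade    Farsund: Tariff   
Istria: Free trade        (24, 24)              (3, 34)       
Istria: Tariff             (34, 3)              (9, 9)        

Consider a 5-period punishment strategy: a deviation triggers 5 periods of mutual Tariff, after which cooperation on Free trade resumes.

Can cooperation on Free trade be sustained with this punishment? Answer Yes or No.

A one-shot deviation gives 34 now, then 9 for 5 periods, then back to 24.
Gain from deviating: (34−24) today; loss: (24−9) in each of the next 5 periods.
No-deviation condition: (24−9)(β+…+β^5) ≥ 34−24, i.e. β+…+β^5 ≥ 2/3.
At β = 1/9: β+…+β^5 = 0.1250 < 0.6667.
So cooperation is not sustainable.

No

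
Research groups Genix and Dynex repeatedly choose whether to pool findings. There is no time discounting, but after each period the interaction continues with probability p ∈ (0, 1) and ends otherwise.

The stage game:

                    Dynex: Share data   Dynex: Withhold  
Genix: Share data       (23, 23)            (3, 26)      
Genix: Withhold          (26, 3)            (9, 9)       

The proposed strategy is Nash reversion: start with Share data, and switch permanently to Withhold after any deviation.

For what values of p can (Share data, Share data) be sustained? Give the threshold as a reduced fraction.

3/17

With no time discounting, the continuation probability p plays the role of the discount factor.
Grim-trigger IC: 23/(1−p) ≥ 26 + 9p/(1−p) ⇒ p ≥ (26−23)/(26−9) = 3/17.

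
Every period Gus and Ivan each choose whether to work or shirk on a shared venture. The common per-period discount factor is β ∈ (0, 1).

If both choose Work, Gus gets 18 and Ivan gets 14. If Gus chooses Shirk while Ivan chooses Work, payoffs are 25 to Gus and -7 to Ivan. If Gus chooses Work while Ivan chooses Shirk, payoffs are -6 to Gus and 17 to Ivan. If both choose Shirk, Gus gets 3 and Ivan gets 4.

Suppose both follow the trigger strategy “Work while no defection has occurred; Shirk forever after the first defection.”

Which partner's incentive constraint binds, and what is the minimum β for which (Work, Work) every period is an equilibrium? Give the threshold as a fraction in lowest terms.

Gus; β ≥ 7/22

Gus's threshold: (25−18)/(25−3) = 7/22.
Ivan's threshold: (17−14)/(17−4) = 3/13.
7/22 > 3/13, so Gus binds and β* = 7/22.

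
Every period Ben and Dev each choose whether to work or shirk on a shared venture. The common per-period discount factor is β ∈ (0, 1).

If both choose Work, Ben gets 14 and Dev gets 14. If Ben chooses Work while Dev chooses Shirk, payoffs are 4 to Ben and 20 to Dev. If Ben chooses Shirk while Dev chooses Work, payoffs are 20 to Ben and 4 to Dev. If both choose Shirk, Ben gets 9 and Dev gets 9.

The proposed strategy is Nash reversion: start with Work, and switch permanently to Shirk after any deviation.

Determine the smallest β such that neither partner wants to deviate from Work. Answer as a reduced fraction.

14/(1−β) ≥ 20 + 9β/(1−β)
14 ≥ 20 − 11β
β ≥ 6/11.

6/11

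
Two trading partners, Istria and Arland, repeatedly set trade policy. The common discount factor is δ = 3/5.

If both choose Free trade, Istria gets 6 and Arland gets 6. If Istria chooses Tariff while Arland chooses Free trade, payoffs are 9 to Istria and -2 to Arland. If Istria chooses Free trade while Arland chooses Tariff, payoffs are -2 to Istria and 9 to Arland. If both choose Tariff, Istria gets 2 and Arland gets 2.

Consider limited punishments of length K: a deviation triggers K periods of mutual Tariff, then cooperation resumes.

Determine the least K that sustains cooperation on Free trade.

Need Σ_{k=1}^{K} δ^k ≥ (9−6)/(6−2) = 0.7500 at δ = 3/5.
At K = 1 the sum is 0.6000 < 0.7500; at K = 2 it is 0.9600 ≥ 0.7500.
So the minimum punishment length is K = 2.

2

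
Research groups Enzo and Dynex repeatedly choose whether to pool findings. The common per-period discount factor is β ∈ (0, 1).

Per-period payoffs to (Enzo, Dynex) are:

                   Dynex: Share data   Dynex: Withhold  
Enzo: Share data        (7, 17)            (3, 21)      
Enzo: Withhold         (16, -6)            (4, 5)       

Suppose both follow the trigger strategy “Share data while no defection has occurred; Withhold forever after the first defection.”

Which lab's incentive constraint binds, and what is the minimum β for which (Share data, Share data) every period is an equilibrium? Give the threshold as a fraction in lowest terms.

Enzo; β ≥ 3/4

Enzo: cooperation gives 7 each period; deviation gives 16 once then 4 forever.
  7/(1−β) ≥ 16 + 4β/(1−β) ⇒ β ≥ 9/12 = 3/4.
Dynex: cooperation gives 17 each period; deviation gives 21 once then 5 forever.
  β ≥ 4/16 = 1/4.
Both must hold, so the binding constraint is Enzo's: β ≥ 3/4.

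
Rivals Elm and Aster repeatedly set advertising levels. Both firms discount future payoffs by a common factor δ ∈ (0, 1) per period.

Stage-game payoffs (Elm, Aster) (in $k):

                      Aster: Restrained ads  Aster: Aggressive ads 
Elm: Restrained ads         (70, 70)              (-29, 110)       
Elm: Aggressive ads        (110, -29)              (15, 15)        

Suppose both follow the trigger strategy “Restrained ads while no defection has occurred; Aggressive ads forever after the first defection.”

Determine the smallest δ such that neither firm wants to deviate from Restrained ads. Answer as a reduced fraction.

8/19

Cooperation forever yields 70 each period: 70/(1−δ).
Deviating yields 110 once, then 15 forever: 110 + 15δ/(1−δ).
No profitable deviation requires 70/(1−δ) ≥ 110 + 15δ/(1−δ).
Multiplying by (1−δ): 70 ≥ 110(1−δ) + 15δ = 110 − 95δ.
So 95δ ≥ 40, i.e. δ ≥ 40/95 = 8/19.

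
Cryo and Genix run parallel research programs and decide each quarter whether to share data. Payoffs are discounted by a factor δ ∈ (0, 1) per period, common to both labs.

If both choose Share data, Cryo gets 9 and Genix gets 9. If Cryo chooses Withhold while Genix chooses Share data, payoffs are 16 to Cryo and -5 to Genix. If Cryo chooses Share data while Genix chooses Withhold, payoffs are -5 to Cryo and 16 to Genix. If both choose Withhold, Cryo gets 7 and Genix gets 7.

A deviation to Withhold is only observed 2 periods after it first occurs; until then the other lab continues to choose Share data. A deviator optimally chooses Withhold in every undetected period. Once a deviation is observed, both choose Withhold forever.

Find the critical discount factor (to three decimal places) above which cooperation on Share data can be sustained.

0.882

Deviating for the 2 undetected periods gains 16−9 = 7 per period over cooperation, then loses 9−7 = 2 per period forever once punishment starts.
Gain: 7(1 + δ + … + δ^1); loss: 2·δ^2/(1−δ).
No profitable deviation ⇔ 7(1−δ^2) ≤ 2·δ^2, i.e. δ^2 ≥ 7/(7+2) = 7/9.
Hence δ ≥ (7/9)^(1/2) ≈ 0.882.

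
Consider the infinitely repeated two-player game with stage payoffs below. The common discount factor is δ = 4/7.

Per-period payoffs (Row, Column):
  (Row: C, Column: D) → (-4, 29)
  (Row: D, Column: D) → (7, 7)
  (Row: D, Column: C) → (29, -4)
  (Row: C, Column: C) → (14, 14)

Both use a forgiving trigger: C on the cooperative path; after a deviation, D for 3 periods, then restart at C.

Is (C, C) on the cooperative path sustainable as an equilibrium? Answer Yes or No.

No

Comparing payoff streams over the 4 periods until play realigns: cooperate → 14(1+δ+…+δ^3); deviate → 29 + 7(δ+…+δ^3).
Cooperation is sustained iff (14−7)(δ+…+δ^3) ≥ 29−14.
δ+…+δ^3 = 4/7·(1−(4/7)^3)/(1−4/7) = 1.0845, and (29−14)/(14−7) = 2.1429.
1.0845 < 2.1429, so cooperation is not sustainable.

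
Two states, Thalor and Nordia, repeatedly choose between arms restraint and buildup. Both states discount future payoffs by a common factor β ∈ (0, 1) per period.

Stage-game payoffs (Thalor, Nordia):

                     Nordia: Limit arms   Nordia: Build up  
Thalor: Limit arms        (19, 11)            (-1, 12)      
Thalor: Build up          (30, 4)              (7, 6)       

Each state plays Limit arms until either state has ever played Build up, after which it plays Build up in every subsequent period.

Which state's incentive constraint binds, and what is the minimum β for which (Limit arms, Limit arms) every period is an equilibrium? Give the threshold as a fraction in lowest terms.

Thalor: cooperation gives 19 each period; deviation gives 30 once then 7 forever.
  19/(1−β) ≥ 30 + 7β/(1−β) ⇒ β ≥ 11/23.
Nordia: cooperation gives 11 each period; deviation gives 12 once then 6 forever.
  β ≥ 1/6.
Both must hold, so the binding constraint is Thalor's: β ≥ 11/23.

Thalor; β ≥ 11/23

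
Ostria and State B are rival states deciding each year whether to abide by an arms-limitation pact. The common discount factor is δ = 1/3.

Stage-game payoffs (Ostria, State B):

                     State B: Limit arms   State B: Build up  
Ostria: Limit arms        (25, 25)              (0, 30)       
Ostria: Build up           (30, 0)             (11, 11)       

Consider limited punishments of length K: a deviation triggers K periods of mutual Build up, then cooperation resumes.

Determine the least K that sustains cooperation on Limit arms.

2

IC: δ(1−δ^K)/(1−δ) ≥ (30−25)/(25−11) = 5/14.
With δ = 1/3: need 1 − δ^K ≥ 5/14·(1−1/3)/(1/3), i.e. δ^K ≤ 0.2857.
Since (1/3)^1 = 0.3333 and (1/3)^2 = 0.1111, the smallest such K is 2.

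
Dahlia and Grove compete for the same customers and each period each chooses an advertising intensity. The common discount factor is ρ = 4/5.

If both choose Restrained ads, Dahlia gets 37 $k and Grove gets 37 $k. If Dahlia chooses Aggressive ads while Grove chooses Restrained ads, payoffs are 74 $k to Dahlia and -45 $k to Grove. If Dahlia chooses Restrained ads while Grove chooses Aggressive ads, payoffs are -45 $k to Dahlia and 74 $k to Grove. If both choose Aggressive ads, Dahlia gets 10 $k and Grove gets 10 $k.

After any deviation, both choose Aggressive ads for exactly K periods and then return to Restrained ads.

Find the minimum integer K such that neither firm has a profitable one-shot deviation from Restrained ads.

Need Σ_{k=1}^{K} ρ^k ≥ (74−37)/(37−10) = 1.3704 at ρ = 4/5.
At K = 1 the sum is 0.8000 < 1.3704; at K = 2 it is 1.4400 ≥ 1.3704.
So the minimum punishment length is K = 2.

2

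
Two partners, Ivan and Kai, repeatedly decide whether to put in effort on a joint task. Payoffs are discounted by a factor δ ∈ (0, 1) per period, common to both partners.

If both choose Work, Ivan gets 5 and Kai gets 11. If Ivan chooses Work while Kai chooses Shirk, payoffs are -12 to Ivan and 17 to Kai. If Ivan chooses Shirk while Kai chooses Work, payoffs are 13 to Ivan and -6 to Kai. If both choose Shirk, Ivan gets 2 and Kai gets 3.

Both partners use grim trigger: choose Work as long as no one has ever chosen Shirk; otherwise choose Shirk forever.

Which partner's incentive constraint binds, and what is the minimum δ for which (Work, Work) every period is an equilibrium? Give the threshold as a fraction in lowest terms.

Ivan; δ ≥ 8/11

Ivan: cooperation gives 5 each period; deviation gives 13 once then 2 forever.
  5/(1−δ) ≥ 13 + 2δ/(1−δ) ⇒ δ ≥ 8/11.
Kai: cooperation gives 11 each period; deviation gives 17 once then 3 forever.
  δ ≥ 6/14 = 3/7.
Both must hold, so the binding constraint is Ivan's: δ ≥ 8/11.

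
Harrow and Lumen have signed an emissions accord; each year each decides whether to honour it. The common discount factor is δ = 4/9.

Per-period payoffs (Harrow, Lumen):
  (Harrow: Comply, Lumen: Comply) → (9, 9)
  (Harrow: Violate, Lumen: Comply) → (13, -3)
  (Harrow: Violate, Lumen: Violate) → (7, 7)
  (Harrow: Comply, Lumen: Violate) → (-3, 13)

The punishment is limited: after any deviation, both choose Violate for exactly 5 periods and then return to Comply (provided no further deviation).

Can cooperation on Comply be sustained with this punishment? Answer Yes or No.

No

Comparing payoff streams over the 6 periods until play realigns: cooperate → 9(1+δ+…+δ^5); deviate → 13 + 7(δ+…+δ^5).
Cooperation is sustained iff (9−7)(δ+…+δ^5) ≥ 13−9.
δ+…+δ^5 = 4/9·(1−(4/9)^5)/(1−4/9) = 0.7861, and (13−9)/(9−7) = 2.0000.
0.7861 < 2.0000, so cooperation is not sustainable.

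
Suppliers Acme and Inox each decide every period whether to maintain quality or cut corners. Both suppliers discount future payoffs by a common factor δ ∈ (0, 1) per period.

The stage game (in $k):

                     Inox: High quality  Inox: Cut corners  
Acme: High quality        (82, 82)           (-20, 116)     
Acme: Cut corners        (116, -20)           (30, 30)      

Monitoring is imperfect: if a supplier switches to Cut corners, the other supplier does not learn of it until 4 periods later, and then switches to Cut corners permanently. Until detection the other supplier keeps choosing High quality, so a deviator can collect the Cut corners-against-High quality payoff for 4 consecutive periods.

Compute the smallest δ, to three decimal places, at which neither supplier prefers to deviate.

0.793

Deviating for the 4 undetected periods gains 116−82 = 34 per period over cooperation, then loses 82−30 = 52 per period forever once punishment starts.
Gain: 34(1 + δ + … + δ^3); loss: 52·δ^4/(1−δ).
No profitable deviation ⇔ 34(1−δ^4) ≤ 52·δ^4, i.e. δ^4 ≥ 34/(34+52) = 17/43.
Hence δ ≥ (17/43)^(1/4) ≈ 0.793.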